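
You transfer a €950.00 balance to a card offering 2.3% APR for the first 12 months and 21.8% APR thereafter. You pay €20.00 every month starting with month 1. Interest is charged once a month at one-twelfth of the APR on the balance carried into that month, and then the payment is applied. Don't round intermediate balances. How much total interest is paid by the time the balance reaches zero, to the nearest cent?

Promo months 1–12 at r₀ = 2.3%/12 = 0.00191667; months 13+ at r₁ = 21.8%/12 = 0.0181667.
After month 12: iterate B ← B·(1+r₀) − €20.00 for 12 months → €729.54.
Then at r₁ with €20.00/mo: n₂ = −ln(1 − r₁·B/P)/ln(1+r₁) ≈ 60.36 → 61 more payments.
Total paid = 72·€20.00 + €7.21 = €1,447.21; interest = €1,447.21 − €950.00 = €497.21.

€497.21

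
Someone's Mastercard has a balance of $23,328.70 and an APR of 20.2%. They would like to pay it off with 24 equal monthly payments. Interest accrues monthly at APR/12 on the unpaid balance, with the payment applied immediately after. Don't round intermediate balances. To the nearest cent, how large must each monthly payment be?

Monthly rate r = 20.2%/12 = 1.68333% = 0.0168333.
Level-payment amortization: P = B₀·r / (1 − (1+r)^(−n)) = 23328.70·0.0168333 / (1 − 1.01683^(−24)).
Denominator 1 − (1+r)^(−24) = 0.330107047.
P = 392.7 / 0.330107047 ≈ 1189.61.

$1,189.61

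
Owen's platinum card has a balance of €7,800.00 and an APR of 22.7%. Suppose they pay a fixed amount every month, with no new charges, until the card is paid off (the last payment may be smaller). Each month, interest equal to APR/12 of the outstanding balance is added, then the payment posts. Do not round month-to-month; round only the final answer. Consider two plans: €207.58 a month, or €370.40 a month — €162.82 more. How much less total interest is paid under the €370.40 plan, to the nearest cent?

€3,700.31

Monthly rate r = 22.7%/12 = 1.89167% = 0.0189167.
At €207.58/mo: n = ⌈−ln(1 − rB₀/P)/ln(1+r)⌉ = 67 payments (last €42.79); total interest = total paid − €7,800.00 = €5,943.07.
At €370.40/mo: 28 payments (last €41.96); total interest €2,242.76.
Interest saved = €5,943.07 − €2,242.76 = €3,700.31.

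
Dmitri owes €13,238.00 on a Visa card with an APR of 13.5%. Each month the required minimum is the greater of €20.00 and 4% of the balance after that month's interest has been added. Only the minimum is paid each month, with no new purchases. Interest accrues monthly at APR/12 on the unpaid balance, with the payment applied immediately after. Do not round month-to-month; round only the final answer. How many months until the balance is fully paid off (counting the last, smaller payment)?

141 months

Monthly rate r = 13.5%/12 = 1.125% = 0.01125.
While 4% of the post-interest balance exceeds €20.00, each month B ← (B·(1+r))·(1 − 0.04), i.e. B shrinks by the factor (1+r)·0.96 = 0.9708.
This holds for months 1–111. Entering month 112 the balance is €493.43; 4% of the post-interest balance is now below €20.00, so the flat €20.00 minimum applies from here.
From month 112 a fixed €20.00 at rate r clears €493.43 in 30 more payments. Total: 111 + 30 = 141 months.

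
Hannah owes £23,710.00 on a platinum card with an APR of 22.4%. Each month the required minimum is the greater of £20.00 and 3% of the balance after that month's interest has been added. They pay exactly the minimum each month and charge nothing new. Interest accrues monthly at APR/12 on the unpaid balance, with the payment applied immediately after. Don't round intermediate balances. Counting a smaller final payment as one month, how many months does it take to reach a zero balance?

Monthly rate r = 22.4%/12 = 1.86667% = 0.0186667.
While 3% of the post-interest balance exceeds £20.00, each month B ← (B·(1+r))·(1 − 0.03), i.e. B shrinks by the factor (1+r)·0.97 = 0.98811.
This holds for months 1–301. Entering month 302 the balance is £646.97; 3% of the post-interest balance is now below £20.00, so the flat £20.00 minimum applies from here.
From month 302 a fixed £20.00 at rate r clears £646.97 in 51 more payments. Total: 301 + 51 = 352 months.

352 months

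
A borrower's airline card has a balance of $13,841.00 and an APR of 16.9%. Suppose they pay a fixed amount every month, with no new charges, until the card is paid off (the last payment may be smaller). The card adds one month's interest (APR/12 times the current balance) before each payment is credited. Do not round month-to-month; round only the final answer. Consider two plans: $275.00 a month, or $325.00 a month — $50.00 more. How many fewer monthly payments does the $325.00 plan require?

23 fewer payments

Monthly rate r = 16.9%/12 = 1.40833% = 0.0140833.
At $275.00/mo: n = ⌈−ln(1 − rB₀/P)/ln(1+r)⌉ = 89 payments (last $62.28); total interest = total paid − $13,841.00 = $10,421.28.
At $325.00/mo: 66 payments (last $156.32); total interest $7,440.32.
Payments saved = 89 − 66 = 23.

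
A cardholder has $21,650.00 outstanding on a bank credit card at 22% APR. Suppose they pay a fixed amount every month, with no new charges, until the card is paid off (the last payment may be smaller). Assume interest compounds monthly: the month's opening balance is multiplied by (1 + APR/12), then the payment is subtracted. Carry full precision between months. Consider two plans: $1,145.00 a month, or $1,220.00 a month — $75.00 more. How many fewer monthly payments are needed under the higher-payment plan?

2 fewer payments

Monthly rate r = 22%/12 = 1.83333% = 0.0183333.
At $1,145.00/mo: n = ⌈−ln(1 − rB₀/P)/ln(1+r)⌉ = 24 payments (last $493.99); total interest = total paid − $21,650.00 = $5,178.99.
At $1,220.00/mo: 22 payments (last $810.69); total interest $4,780.69.
Payments saved = 24 − 22 = 2.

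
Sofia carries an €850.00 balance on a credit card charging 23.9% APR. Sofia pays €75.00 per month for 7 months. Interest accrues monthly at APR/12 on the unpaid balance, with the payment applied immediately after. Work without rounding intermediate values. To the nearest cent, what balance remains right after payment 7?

€418.39

Monthly rate r = 23.9%/12 = 1.99167% = 0.0199167.
Each month: B ← B·(1+r) − €75.00.
Month 1: interest €16.93; balance after payment €791.93.
Month 2: interest €15.77; balance after payment €732.70.
Month 3: interest €14.59; balance after payment €672.29.
Month 4: interest €13.39; balance after payment €610.68.
Month 5: interest €12.16; balance after payment €547.85.
Month 6: interest €10.91; balance after payment €483.76.
Month 7: interest €9.63; balance after payment €418.39.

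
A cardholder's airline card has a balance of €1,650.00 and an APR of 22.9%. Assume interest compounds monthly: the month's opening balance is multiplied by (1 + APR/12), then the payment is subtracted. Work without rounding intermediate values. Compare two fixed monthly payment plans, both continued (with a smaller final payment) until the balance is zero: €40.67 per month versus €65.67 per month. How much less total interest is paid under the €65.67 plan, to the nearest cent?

€933.45

Monthly rate r = 22.9%/12 = 1.90833% = 0.0190833.
At €40.67/mo: n = ⌈−ln(1 − rB₀/P)/ln(1+r)⌉ = 79 payments (last €29.59); total interest = total paid − €1,650.00 = €1,551.85.
At €65.67/mo: 35 payments (last €35.62); total interest €618.40.
Interest saved = €1,551.85 − €618.40 = €933.45.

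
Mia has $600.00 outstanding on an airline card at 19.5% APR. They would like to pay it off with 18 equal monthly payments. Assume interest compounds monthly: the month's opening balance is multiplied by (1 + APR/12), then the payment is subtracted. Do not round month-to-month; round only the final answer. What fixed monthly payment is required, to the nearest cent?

Monthly rate r = 19.5%/12 = 1.625% = 0.01625.
Level-payment amortization: P = B₀·r / (1 − (1+r)^(−n)) = 600.00·0.01625 / (1 − 1.01625^(−18)).
Denominator 1 − (1+r)^(−18) = 0.251847821.
P = 9.75 / 0.251847821 ≈ 38.71.

$38.71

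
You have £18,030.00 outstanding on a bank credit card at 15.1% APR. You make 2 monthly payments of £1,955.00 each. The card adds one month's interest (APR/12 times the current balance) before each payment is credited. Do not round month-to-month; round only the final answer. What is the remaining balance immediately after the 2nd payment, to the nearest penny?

Monthly rate r = 15.1%/12 = 1.25833% = 0.0125833.
Each month: B ← B·(1+r) − £1,955.00.
Month 1: interest £226.88; balance after payment £16,301.88.
Month 2: interest £205.13; balance after payment £14,552.01.

£14,552.01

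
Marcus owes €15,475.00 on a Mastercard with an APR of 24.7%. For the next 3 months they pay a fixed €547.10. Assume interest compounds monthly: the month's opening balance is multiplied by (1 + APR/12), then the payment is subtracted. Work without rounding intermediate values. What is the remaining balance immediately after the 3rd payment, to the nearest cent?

Monthly rate r = 24.7%/12 = 2.05833% = 0.0205833.
Each month: B ← B·(1+r) − €547.10.
Month 1: interest €318.53; balance after payment €15,246.43.
Month 2: interest €313.82; balance after payment €15,013.15.
Month 3: interest €309.02; balance after payment €14,775.07.

€14,775.07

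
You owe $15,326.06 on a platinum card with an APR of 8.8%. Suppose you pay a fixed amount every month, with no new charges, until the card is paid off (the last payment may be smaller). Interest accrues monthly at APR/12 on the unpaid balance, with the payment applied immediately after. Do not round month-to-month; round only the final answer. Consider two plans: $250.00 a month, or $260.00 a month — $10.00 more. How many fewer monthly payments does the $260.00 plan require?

4 fewer payments

Monthly rate r = 8.8%/12 = 0.733333% = 0.00733333.
At $250.00/mo: n = ⌈−ln(1 − rB₀/P)/ln(1+r)⌉ = 82 payments (last $178.55); total interest = total paid − $15,326.06 = $5,102.49.
At $260.00/mo: 78 payments (last $125.11); total interest $4,819.05.
Payments saved = 82 − 78 = 4.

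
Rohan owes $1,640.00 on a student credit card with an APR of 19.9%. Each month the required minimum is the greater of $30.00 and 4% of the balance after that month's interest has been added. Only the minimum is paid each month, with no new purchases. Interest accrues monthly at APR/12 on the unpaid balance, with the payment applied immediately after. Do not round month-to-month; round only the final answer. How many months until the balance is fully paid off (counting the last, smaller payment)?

Monthly rate r = 19.9%/12 = 1.65833% = 0.0165833.
While 4% of the post-interest balance exceeds $30.00, each month B ← (B·(1+r))·(1 − 0.04), i.e. B shrinks by the factor (1+r)·0.96 = 0.97592.
This holds for months 1–33. Entering month 34 the balance is $733.69; 4% of the post-interest balance is now below $30.00, so the flat $30.00 minimum applies from here.
From month 34 a fixed $30.00 at rate r clears $733.69 in 32 more payments. Total: 33 + 32 = 65 months.

65 months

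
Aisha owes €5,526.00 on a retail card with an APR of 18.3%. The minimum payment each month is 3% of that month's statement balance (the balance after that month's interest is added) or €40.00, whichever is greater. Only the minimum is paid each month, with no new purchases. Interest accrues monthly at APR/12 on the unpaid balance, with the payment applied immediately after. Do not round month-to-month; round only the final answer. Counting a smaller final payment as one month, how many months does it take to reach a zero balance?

Monthly rate r = 18.3%/12 = 1.525% = 0.01525.
While 3% of the post-interest balance exceeds €40.00, each month B ← (B·(1+r))·(1 − 0.03), i.e. B shrinks by the factor (1+r)·0.97 = 0.98479.
This holds for months 1–94. Entering month 95 the balance is €1,308.63; 3% of the post-interest balance is now below €40.00, so the flat €40.00 minimum applies from here.
From month 95 a fixed €40.00 at rate r clears €1,308.63 in 46 more payments. Total: 94 + 46 = 140 months.

140 months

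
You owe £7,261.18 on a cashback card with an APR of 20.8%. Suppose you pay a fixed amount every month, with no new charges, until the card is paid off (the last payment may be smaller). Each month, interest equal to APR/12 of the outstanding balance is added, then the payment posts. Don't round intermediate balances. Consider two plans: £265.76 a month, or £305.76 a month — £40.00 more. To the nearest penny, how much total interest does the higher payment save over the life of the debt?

£486.35

Monthly rate r = 20.8%/12 = 1.73333% = 0.0173333.
At £265.76/mo: n = ⌈−ln(1 − rB₀/P)/ln(1+r)⌉ = 38 payments (last £90.68); total interest = total paid − £7,261.18 = £2,662.62.
At £305.76/mo: 31 payments (last £264.65); total interest £2,176.27.
Interest saved = £2,662.62 − £2,176.27 = £486.35.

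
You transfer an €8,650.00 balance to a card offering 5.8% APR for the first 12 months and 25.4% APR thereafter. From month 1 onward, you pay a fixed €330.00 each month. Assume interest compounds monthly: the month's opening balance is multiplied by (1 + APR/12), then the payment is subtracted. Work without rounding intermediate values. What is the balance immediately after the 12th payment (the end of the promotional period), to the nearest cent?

€5,098.27

Promo months 1–12 at r₀ = 5.8%/12 = 0.00483333; months 13+ at r₁ = 25.4%/12 = 0.0211667.
After month 12: iterate B ← B·(1+r₀) − €330.00 for 12 months → €5,098.27.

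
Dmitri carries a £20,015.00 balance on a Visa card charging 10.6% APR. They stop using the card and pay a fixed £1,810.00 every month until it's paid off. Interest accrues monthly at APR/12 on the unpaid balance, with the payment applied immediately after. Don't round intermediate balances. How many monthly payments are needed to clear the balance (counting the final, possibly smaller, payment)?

Monthly rate r = 10.6%/12 = 0.883333% = 0.00883333.
Recurrence: B ← B·(1+r) − £1,810.00.
Month 1: interest £176.80; balance after payment £18,381.80.
Month 2: interest £162.37; balance after payment £16,734.17.
Closed form: n = −ln(1 − rB₀/P)/ln(1+r) = −ln(0.90232)/ln(1.00883) ≈ 11.687, so the balance reaches zero during payment 12.

12 payments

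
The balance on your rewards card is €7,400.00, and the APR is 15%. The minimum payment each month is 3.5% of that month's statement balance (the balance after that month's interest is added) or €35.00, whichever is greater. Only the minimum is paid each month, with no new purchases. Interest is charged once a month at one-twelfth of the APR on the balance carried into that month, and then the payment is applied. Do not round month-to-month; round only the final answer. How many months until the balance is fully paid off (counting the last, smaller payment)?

122 months

Monthly rate r = 15%/12 = 1.25% = 0.0125.
While 3.5% of the post-interest balance exceeds €35.00, each month B ← (B·(1+r))·(1 − 0.035), i.e. B shrinks by the factor (1+r)·0.965 = 0.97706.
This holds for months 1–87. Entering month 88 the balance is €982.82; 3.5% of the post-interest balance is now below €35.00, so the flat €35.00 minimum applies from here.
From month 88 a fixed €35.00 at rate r clears €982.82 in 35 more payments. Total: 87 + 35 = 122 months.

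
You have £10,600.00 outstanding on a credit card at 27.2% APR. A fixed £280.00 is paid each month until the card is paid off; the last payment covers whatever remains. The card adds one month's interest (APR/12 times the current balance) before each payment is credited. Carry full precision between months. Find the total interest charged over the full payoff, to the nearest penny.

Monthly rate r = 27.2%/12 = 2.26667% = 0.0226667.
Payoff takes n = ⌈−ln(1 − rB₀/P)/ln(1+r)⌉ = ⌈87.117⌉ = 88 payments; the last is £33.01.
Total paid = 87·£280.00 + £33.01 = £24,393.01.
Total interest = total paid − principal = £24,393.01 − £10,600.00 = £13,793.01.

£13,793.01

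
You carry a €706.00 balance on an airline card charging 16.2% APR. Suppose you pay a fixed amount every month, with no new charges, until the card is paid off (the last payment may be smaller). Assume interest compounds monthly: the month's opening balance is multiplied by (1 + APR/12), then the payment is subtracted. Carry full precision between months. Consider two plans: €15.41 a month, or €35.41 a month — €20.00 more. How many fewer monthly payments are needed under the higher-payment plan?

Monthly rate r = 16.2%/12 = 1.35% = 0.0135.
At €15.41/mo: n = ⌈−ln(1 − rB₀/P)/ln(1+r)⌉ = 72 payments (last €13.28); total interest = total paid − €706.00 = €401.39.
At €35.41/mo: 24 payments (last €13.63); total interest €122.06.
Payments saved = 72 − 24 = 48.

48 fewer payments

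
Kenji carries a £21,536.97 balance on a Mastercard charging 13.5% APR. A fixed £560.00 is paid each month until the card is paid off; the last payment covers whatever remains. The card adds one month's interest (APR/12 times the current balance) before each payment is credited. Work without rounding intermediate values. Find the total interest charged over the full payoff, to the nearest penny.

Monthly rate r = 13.5%/12 = 1.125% = 0.01125.
Payoff takes n = ⌈−ln(1 − rB₀/P)/ln(1+r)⌉ = ⌈50.665⌉ = 51 payments; the last is £373.18.
Total paid = 50·£560.00 + £373.18 = £28,373.18.
Total interest = total paid − principal = £28,373.18 − £21,536.97 = £6,836.21.

£6,836.21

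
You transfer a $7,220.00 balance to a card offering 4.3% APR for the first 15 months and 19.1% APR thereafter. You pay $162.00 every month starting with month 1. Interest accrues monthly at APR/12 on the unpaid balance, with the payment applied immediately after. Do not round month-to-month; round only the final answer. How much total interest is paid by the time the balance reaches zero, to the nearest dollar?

$2,396

Promo months 1–15 at r₀ = 4.3%/12 = 0.00358333; months 16+ at r₁ = 19.1%/12 = 0.0159167.
After month 15: iterate B ← B·(1+r₀) − $162.00 for 15 months → $5,126.05.
Then at r₁ with $162.00/mo: n₂ = −ln(1 − r₁·B/P)/ln(1+r₁) ≈ 44.36 → 45 more payments.
Total paid = 59·$162.00 + $58.11 = $9,616.11; interest = $9,616.11 − $7,220.00 = $2,396.11.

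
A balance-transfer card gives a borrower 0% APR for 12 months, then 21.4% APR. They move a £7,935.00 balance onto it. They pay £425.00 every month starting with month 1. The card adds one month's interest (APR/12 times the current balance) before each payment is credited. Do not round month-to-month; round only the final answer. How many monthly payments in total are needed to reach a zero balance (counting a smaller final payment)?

Promo months 1–12 at r₀ = 0%/12 = 0; months 13+ at r₁ = 21.4%/12 = 0.0178333.
After month 12 (no interest yet): B = £7,935.00 − 12·£425.00 = £2,835.00.
Then at r₁ with £425.00/mo: n₂ = −ln(1 − r₁·B/P)/ln(1+r₁) ≈ 7.17 → 8 more payments.

20 payments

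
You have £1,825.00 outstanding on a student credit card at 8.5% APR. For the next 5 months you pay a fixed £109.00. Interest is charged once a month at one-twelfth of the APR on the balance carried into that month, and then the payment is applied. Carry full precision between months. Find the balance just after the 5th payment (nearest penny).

Monthly rate r = 8.5%/12 = 0.708333% = 0.00708333.
Each month: B ← B·(1+r) − £109.00.
Month 1: interest £12.93; balance after payment £1,728.93.
Month 2: interest £12.25; balance after payment £1,632.17.
Month 3: interest £11.56; balance after payment £1,534.73.
Month 4: interest £10.87; balance after payment £1,436.61.
Month 5: interest £10.18; balance after payment £1,337.78.

£1,337.78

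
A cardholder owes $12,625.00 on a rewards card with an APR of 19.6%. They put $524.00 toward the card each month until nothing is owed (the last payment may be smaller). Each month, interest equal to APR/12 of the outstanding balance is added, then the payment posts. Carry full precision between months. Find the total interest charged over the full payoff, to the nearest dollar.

Monthly rate r = 19.6%/12 = 1.63333% = 0.0163333.
Payoff takes n = ⌈−ln(1 − rB₀/P)/ln(1+r)⌉ = ⌈30.867⌉ = 31 payments; the last is $455.04.
Total paid = 30·$524.00 + $455.04 = $16,175.04.
Total interest = total paid − principal = $16,175.04 − $12,625.00 = $3,550.04.

$3,550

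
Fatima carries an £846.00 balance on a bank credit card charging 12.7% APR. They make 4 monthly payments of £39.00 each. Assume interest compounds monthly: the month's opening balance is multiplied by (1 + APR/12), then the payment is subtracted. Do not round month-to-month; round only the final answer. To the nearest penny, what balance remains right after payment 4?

£723.89

Monthly rate r = 12.7%/12 = 1.05833% = 0.0105833.
Each month: B ← B·(1+r) − £39.00.
Month 1: interest £8.95; balance after payment £815.95.
Month 2: interest £8.64; balance after payment £785.59.
Month 3: interest £8.31; balance after payment £754.90.
Month 4: interest £7.99; balance after payment £723.89.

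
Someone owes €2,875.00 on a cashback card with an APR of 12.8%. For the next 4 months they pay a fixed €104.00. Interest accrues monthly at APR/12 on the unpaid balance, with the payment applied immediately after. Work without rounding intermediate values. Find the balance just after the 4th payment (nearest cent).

Monthly rate r = 12.8%/12 = 1.06667% = 0.0106667.
Each month: B ← B·(1+r) − €104.00.
Month 1: interest €30.67; balance after payment €2,801.67.
Month 2: interest €29.88; balance after payment €2,727.55.
Month 3: interest €29.09; balance after payment €2,652.64.
Month 4: interest €28.29; balance after payment €2,576.94.

€2,576.94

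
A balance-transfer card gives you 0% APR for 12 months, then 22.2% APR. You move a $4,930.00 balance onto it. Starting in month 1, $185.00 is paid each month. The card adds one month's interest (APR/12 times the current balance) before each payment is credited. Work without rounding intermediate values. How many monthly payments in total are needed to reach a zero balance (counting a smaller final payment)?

Promo months 1–12 at r₀ = 0%/12 = 0; months 13+ at r₁ = 22.2%/12 = 0.0185.
After month 12 (no interest yet): B = $4,930.00 − 12·$185.00 = $2,710.00.
Then at r₁ with $185.00/mo: n₂ = −ln(1 − r₁·B/P)/ln(1+r₁) ≈ 17.24 → 18 more payments.

30 payments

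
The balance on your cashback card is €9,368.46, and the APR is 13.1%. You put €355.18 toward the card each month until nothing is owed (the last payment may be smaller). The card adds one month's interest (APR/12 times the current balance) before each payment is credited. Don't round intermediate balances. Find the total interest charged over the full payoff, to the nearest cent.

€1,741.22

Monthly rate r = 13.1%/12 = 1.09167% = 0.0109167.
Payoff takes n = ⌈−ln(1 − rB₀/P)/ln(1+r)⌉ = ⌈31.278⌉ = 32 payments; the last is €99.10.
Total paid = 31·€355.18 + €99.10 = €11,109.68.
Total interest = total paid − principal = €11,109.68 − €9,368.46 = €1,741.22.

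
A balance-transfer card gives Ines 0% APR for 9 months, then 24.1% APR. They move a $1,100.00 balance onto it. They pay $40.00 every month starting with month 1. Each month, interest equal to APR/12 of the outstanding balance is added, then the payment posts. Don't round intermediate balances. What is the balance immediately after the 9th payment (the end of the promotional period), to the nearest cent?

Promo months 1–9 at r₀ = 0%/12 = 0; months 10+ at r₁ = 24.1%/12 = 0.0200833.
After month 9 (no interest yet): B = $1,100.00 − 9·$40.00 = $740.00.

$740.00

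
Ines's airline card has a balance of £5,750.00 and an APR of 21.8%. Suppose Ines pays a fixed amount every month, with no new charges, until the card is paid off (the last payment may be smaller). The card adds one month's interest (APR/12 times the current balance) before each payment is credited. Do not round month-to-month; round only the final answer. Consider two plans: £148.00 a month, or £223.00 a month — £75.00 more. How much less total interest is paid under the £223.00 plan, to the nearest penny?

£2,230.64

Monthly rate r = 21.8%/12 = 1.81667% = 0.0181667.
At £148.00/mo: n = ⌈−ln(1 − rB₀/P)/ln(1+r)⌉ = 68 payments (last £141.87); total interest = total paid − £5,750.00 = £4,307.87.
At £223.00/mo: 36 payments (last £22.23); total interest £2,077.23.
Interest saved = £4,307.87 − £2,077.23 = £2,230.64.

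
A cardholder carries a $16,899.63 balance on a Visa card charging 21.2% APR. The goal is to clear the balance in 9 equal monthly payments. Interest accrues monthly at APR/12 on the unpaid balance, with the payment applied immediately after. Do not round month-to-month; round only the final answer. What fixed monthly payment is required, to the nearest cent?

$2,047.47

Monthly rate r = 21.2%/12 = 1.76667% = 0.0176667.
Level-payment amortization: P = B₀·r / (1 − (1+r)^(−n)) = 16899.63·0.0176667 / (1 − 1.01767^(−9)).
Denominator 1 − (1+r)^(−9) = 0.145818711.
P = 298.56 / 0.145818711 ≈ 2047.47.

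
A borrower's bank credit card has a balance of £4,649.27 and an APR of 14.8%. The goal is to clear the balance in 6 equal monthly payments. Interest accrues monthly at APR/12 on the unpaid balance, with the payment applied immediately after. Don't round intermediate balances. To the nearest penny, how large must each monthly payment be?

Monthly rate r = 14.8%/12 = 1.23333% = 0.0123333.
Level-payment amortization: P = B₀·r / (1 − (1+r)^(−n)) = 4649.27·0.0123333 / (1 − 1.01233^(−6)).
Denominator 1 − (1+r)^(−6) = 0.0709078797.
P = 57.341 / 0.0709078797 ≈ 808.67.

£808.67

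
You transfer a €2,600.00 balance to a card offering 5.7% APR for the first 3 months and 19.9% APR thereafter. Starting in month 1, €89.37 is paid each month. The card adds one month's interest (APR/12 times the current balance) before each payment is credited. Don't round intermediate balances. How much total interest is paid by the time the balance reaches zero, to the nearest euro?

Promo months 1–3 at r₀ = 5.7%/12 = 0.00475; months 4+ at r₁ = 19.9%/12 = 0.0165833.
After month 3: iterate B ← B·(1+r₀) − €89.37 for 3 months → €2,367.84.
Then at r₁ with €89.37/mo: n₂ = −ln(1 − r₁·B/P)/ln(1+r₁) ≈ 35.18 → 36 more payments.
Total paid = 38·€89.37 + €16.64 = €3,412.70; interest = €3,412.70 − €2,600.00 = €812.70.

€813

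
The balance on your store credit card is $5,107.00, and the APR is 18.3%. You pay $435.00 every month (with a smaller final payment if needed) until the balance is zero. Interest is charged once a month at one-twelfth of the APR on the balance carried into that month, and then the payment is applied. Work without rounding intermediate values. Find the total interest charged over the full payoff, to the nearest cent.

$563.22

Monthly rate r = 18.3%/12 = 1.525% = 0.01525.
Payoff takes n = ⌈−ln(1 − rB₀/P)/ln(1+r)⌉ = ⌈13.035⌉ = 14 payments; the last is $15.22.
Total paid = 13·$435.00 + $15.22 = $5,670.22.
Total interest = total paid − principal = $5,670.22 − $5,107.00 = $563.22.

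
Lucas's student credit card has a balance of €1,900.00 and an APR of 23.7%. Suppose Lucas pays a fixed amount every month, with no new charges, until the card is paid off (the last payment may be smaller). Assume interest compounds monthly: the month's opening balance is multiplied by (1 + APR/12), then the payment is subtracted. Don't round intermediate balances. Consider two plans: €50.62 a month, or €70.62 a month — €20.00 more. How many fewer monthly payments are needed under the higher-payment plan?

31 fewer payments

Monthly rate r = 23.7%/12 = 1.975% = 0.01975.
At €50.62/mo: n = ⌈−ln(1 − rB₀/P)/ln(1+r)⌉ = 70 payments (last €6.91); total interest = total paid − €1,900.00 = €1,599.69.
At €70.62/mo: 39 payments (last €53.37); total interest €836.93.
Payments saved = 70 − 39 = 31.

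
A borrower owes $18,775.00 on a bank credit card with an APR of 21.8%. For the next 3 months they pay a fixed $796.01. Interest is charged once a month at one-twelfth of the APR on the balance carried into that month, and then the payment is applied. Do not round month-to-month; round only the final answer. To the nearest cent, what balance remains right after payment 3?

$17,385.26

Monthly rate r = 21.8%/12 = 1.81667% = 0.0181667.
Each month: B ← B·(1+r) − $796.01.
Month 1: interest $341.08; balance after payment $18,320.07.
Month 2: interest $332.81; balance after payment $17,856.87.
Month 3: interest $324.40; balance after payment $17,385.26.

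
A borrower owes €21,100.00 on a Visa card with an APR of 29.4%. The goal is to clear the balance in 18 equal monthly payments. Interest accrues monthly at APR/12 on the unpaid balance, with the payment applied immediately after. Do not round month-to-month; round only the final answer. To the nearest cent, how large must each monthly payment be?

Monthly rate r = 29.4%/12 = 2.45% = 0.0245.
Level-payment amortization: P = B₀·r / (1 − (1+r)^(−n)) = 21100.00·0.0245 / (1 − 1.0245^(−18)).
Denominator 1 − (1+r)^(−18) = 0.353178167.
P = 516.95 / 0.353178167 ≈ 1463.71.

€1,463.71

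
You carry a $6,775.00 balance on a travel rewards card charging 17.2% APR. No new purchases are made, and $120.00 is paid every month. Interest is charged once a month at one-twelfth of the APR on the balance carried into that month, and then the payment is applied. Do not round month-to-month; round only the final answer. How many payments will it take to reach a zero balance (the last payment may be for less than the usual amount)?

Monthly rate r = 17.2%/12 = 1.43333% = 0.0143333.
Recurrence: B ← B·(1+r) − $120.00.
Month 1: interest $97.11; balance after payment $6,752.11.
Month 2: interest $96.78; balance after payment $6,728.89.
Closed form: n = −ln(1 − rB₀/P)/ln(1+r) = −ln(0.19076)/ln(1.01433) ≈ 116.411, so the balance reaches zero during payment 117.

117 payments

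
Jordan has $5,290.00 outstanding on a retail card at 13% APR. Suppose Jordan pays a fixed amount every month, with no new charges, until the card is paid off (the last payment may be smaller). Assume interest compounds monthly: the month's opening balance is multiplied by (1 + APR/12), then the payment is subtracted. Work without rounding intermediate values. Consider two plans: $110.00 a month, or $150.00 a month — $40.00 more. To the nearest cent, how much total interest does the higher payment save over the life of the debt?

$812.85

Monthly rate r = 13%/12 = 1.08333% = 0.0108333.
At $110.00/mo: n = ⌈−ln(1 − rB₀/P)/ln(1+r)⌉ = 69 payments (last $34.00); total interest = total paid − $5,290.00 = $2,224.00.
At $150.00/mo: 45 payments (last $101.15); total interest $1,411.15.
Interest saved = $2,224.00 − $1,411.15 = $812.85.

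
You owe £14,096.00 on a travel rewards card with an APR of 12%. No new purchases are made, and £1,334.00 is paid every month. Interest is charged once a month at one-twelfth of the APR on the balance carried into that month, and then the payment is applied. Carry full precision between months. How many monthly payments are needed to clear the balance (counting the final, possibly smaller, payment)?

Monthly rate r = 12%/12 = 1% = 0.01.
Recurrence: B ← B·(1+r) − £1,334.00.
Month 1: interest £140.96; balance after payment £12,902.96.
Month 2: interest £129.03; balance after payment £11,697.99.
Closed form: n = −ln(1 − rB₀/P)/ln(1+r) = −ln(0.89433)/ln(1.01) ≈ 11.223, so the balance reaches zero during payment 12.

12 payments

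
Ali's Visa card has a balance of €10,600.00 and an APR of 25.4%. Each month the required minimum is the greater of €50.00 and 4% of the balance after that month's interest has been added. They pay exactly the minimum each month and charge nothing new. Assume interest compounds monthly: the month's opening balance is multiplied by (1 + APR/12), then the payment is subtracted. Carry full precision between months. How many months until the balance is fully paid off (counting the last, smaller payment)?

Monthly rate r = 25.4%/12 = 2.11667% = 0.0211667.
While 4% of the post-interest balance exceeds €50.00, each month B ← (B·(1+r))·(1 − 0.04), i.e. B shrinks by the factor (1+r)·0.96 = 0.98032.
This holds for months 1–109. Entering month 110 the balance is €1,214.52; 4% of the post-interest balance is now below €50.00, so the flat €50.00 minimum applies from here.
From month 110 a fixed €50.00 at rate r clears €1,214.52 in 35 more payments. Total: 109 + 35 = 144 months.

144 months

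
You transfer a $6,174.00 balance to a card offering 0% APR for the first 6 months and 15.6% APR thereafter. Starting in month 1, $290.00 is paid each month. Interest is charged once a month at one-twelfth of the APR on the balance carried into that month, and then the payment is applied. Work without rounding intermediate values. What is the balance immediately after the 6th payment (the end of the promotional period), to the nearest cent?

Promo months 1–6 at r₀ = 0%/12 = 0; months 7+ at r₁ = 15.6%/12 = 0.013.
After month 6 (no interest yet): B = $6,174.00 − 6·$290.00 = $4,434.00.

$4,434.00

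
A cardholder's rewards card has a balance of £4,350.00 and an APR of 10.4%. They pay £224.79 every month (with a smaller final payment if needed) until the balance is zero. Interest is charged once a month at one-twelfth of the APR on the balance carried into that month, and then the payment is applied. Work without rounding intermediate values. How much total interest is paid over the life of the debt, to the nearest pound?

£432

Monthly rate r = 10.4%/12 = 0.866667% = 0.00866667.
Payoff takes n = ⌈−ln(1 − rB₀/P)/ln(1+r)⌉ = ⌈21.274⌉ = 22 payments; the last is £61.70.
Total paid = 21·£224.79 + £61.70 = £4,782.29.
Total interest = total paid − principal = £4,782.29 − £4,350.00 = £432.29.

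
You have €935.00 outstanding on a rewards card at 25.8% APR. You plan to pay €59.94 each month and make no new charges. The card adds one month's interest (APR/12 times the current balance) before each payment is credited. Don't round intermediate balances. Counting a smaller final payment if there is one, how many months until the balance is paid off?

20 months

Monthly rate r = 25.8%/12 = 2.15% = 0.0215.
Recurrence: B ← B·(1+r) − €59.94.
Month 1: interest €20.10; balance after payment €895.16.
Month 2: interest €19.25; balance after payment €854.47.
Closed form: n = −ln(1 − rB₀/P)/ln(1+r) = −ln(0.66462)/ln(1.0215) ≈ 19.205, so the balance reaches zero during payment 20.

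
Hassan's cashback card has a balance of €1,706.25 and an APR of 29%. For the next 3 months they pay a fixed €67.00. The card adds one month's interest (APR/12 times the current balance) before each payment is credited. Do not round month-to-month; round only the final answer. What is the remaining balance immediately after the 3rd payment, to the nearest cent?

€1,627.07

Monthly rate r = 29%/12 = 2.41667% = 0.0241667.
Each month: B ← B·(1+r) − €67.00.
Month 1: interest €41.23; balance after payment €1,680.48.
Month 2: interest €40.61; balance after payment €1,654.10.
Month 3: interest €39.97; balance after payment €1,627.07.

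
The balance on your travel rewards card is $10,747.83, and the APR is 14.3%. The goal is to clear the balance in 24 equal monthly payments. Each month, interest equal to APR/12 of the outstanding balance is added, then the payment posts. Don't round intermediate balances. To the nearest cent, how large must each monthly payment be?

Monthly rate r = 14.3%/12 = 1.19167% = 0.0119167.
Level-payment amortization: P = B₀·r / (1 − (1+r)^(−n)) = 10747.83·0.0119167 / (1 − 1.01192^(−24)).
Denominator 1 − (1+r)^(−24) = 0.247466176.
P = 128.078 / 0.247466176 ≈ 517.56.

$517.56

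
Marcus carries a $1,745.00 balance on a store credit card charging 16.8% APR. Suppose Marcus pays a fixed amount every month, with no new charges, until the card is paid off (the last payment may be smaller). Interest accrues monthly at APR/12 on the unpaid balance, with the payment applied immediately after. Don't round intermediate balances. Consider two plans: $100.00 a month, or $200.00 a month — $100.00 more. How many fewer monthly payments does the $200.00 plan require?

Monthly rate r = 16.8%/12 = 1.4% = 0.014.
At $100.00/mo: n = ⌈−ln(1 − rB₀/P)/ln(1+r)⌉ = 21 payments (last $14.85); total interest = total paid − $1,745.00 = $269.85.
At $200.00/mo: 10 payments (last $74.46); total interest $129.46.
Payments saved = 21 − 10 = 11.

11 fewer payments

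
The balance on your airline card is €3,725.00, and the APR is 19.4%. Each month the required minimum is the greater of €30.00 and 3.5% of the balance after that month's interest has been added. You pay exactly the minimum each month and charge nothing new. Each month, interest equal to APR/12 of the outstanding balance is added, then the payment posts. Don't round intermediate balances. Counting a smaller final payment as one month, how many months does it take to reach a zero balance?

114 months

Monthly rate r = 19.4%/12 = 1.61667% = 0.0161667.
While 3.5% of the post-interest balance exceeds €30.00, each month B ← (B·(1+r))·(1 − 0.035), i.e. B shrinks by the factor (1+r)·0.965 = 0.9806.
This holds for months 1–76. Entering month 77 the balance is €840.50; 3.5% of the post-interest balance is now below €30.00, so the flat €30.00 minimum applies from here.
From month 77 a fixed €30.00 at rate r clears €840.50 in 38 more payments. Total: 76 + 38 = 114 months.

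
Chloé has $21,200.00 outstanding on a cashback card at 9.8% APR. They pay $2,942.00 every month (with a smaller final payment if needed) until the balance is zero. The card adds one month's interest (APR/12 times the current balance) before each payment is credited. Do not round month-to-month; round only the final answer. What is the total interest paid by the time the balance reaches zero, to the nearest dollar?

Monthly rate r = 9.8%/12 = 0.816667% = 0.00816667.
Payoff takes n = ⌈−ln(1 − rB₀/P)/ln(1+r)⌉ = ⌈7.457⌉ = 8 payments; the last is $1,347.47.
Total paid = 7·$2,942.00 + $1,347.47 = $21,941.47.
Total interest = total paid − principal = $21,941.47 − $21,200.00 = $741.47.

$741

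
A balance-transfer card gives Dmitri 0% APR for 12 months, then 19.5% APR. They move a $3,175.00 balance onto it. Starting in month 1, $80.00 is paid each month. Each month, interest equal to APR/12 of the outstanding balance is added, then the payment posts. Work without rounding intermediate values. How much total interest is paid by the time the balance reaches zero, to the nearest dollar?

$751

Promo months 1–12 at r₀ = 0%/12 = 0; months 13+ at r₁ = 19.5%/12 = 0.01625.
After month 12 (no interest yet): B = $3,175.00 − 12·$80.00 = $2,215.00.
Then at r₁ with $80.00/mo: n₂ = −ln(1 − r₁·B/P)/ln(1+r₁) ≈ 37.08 → 38 more payments.
Total paid = 49·$80.00 + $6.39 = $3,926.39; interest = $3,926.39 − $3,175.00 = $751.39.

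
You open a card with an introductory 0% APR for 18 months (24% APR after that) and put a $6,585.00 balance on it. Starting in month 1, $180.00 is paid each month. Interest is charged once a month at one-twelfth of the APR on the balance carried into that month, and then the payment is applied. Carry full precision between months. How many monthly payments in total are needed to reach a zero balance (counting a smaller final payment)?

42 payments

Promo months 1–18 at r₀ = 0%/12 = 0; months 19+ at r₁ = 24%/12 = 0.02.
After month 18 (no interest yet): B = $6,585.00 − 18·$180.00 = $3,345.00.
Then at r₁ with $180.00/mo: n₂ = −ln(1 − r₁·B/P)/ln(1+r₁) ≈ 23.47 → 24 more payments.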